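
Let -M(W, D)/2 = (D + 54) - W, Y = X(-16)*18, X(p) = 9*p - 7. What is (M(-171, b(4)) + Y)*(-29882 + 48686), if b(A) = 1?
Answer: -59608680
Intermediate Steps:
X(p) = -7 + 9*p
Y = -2718 (Y = (-7 + 9*(-16))*18 = (-7 - 144)*18 = -151*18 = -2718)
M(W, D) = -108 - 2*D + 2*W (M(W, D) = -2*((D + 54) - W) = -2*((54 + D) - W) = -2*(54 + D - W) = -108 - 2*D + 2*W)
(M(-171, b(4)) + Y)*(-29882 + 48686) = ((-108 - 2*1 + 2*(-171)) - 2718)*(-29882 + 48686) = ((-108 - 2 - 342) - 2718)*18804 = (-452 - 2718)*18804 = -3170*18804 = -59608680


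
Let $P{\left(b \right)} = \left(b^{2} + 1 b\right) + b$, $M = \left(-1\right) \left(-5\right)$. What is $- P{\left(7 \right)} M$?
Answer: $-315$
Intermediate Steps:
$M = 5$
$P{\left(b \right)} = b^{2} + 2 b$ ($P{\left(b \right)} = \left(b^{2} + b\right) + b = \left(b + b^{2}\right) + b = b^{2} + 2 b$)
$- P{\left(7 \right)} M = - 7 \left(2 + 7\right) 5 = - 7 \cdot 9 \cdot 5 = \left(-1\right) 63 \cdot 5 = \left(-63\right) 5 = -315$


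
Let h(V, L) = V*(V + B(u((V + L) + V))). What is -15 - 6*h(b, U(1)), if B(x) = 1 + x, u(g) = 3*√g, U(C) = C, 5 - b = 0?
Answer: -195 - 90*√11 ≈ -493.50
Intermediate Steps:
b = 5 (b = 5 - 1*0 = 5 + 0 = 5)
h(V, L) = V*(1 + V + 3*√(L + 2*V)) (h(V, L) = V*(V + (1 + 3*√((V + L) + V))) = V*(V + (1 + 3*√((L + V) + V))) = V*(V + (1 + 3*√(L + 2*V))) = V*(1 + V + 3*√(L + 2*V)))
-15 - 6*h(b, U(1)) = -15 - 30*(1 + 5 + 3*√(1 + 2*5)) = -15 - 30*(1 + 5 + 3*√(1 + 10)) = -15 - 30*(1 + 5 + 3*√11) = -15 - 30*(6 + 3*√11) = -15 - 6*(30 + 15*√11) = -15 + (-180 - 90*√11) = -195 - 90*√11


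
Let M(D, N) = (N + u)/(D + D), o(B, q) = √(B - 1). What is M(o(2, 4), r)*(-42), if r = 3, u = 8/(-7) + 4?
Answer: -123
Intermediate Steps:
u = 20/7 (u = 8*(-⅐) + 4 = -8/7 + 4 = 20/7 ≈ 2.8571)
o(B, q) = √(-1 + B)
M(D, N) = (20/7 + N)/(2*D) (M(D, N) = (N + 20/7)/(D + D) = (20/7 + N)/((2*D)) = (20/7 + N)*(1/(2*D)) = (20/7 + N)/(2*D))
M(o(2, 4), r)*(-42) = ((20 + 7*3)/(14*(√(-1 + 2))))*(-42) = ((20 + 21)/(14*(√1)))*(-42) = ((1/14)*41/1)*(-42) = ((1/14)*1*41)*(-42) = (41/14)*(-42) = -123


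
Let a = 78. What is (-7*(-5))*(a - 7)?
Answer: 2485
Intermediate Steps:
(-7*(-5))*(a - 7) = (-7*(-5))*(78 - 7) = 35*71 = 2485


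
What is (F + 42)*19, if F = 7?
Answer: 931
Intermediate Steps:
(F + 42)*19 = (7 + 42)*19 = 49*19 = 931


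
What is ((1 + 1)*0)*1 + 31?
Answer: 31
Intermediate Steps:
((1 + 1)*0)*1 + 31 = (2*0)*1 + 31 = 0*1 + 31 = 0 + 31 = 31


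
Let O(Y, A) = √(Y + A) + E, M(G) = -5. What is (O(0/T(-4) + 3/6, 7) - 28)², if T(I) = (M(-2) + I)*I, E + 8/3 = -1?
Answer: 18185/18 - 95*√30/3 ≈ 836.83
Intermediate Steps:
E = -11/3 (E = -8/3 - 1 = -11/3 ≈ -3.6667)
T(I) = I*(-5 + I) (T(I) = (-5 + I)*I = I*(-5 + I))
O(Y, A) = -11/3 + √(A + Y) (O(Y, A) = √(Y + A) - 11/3 = √(A + Y) - 11/3 = -11/3 + √(A + Y))
(O(0/T(-4) + 3/6, 7) - 28)² = ((-11/3 + √(7 + (0/((-4*(-5 - 4))) + 3/6))) - 28)² = ((-11/3 + √(7 + (0/((-4*(-9))) + 3*(⅙)))) - 28)² = ((-11/3 + √(7 + (0/36 + ½))) - 28)² = ((-11/3 + √(7 + (0*(1/36) + ½))) - 28)² = ((-11/3 + √(7 + (0 + ½))) - 28)² = ((-11/3 + √(7 + ½)) - 28)² = ((-11/3 + √(15/2)) - 28)² = ((-11/3 + √30/2) - 28)² = (-95/3 + √30/2)²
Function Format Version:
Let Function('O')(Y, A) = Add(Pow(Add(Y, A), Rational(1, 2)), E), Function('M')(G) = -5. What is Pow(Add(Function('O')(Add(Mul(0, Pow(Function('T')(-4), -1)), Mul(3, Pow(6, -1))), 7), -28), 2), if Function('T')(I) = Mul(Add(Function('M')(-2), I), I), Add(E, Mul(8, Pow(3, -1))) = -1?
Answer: Add(Rational(18185, 18), Mul(Rational(-95, 3), Pow(30, Rational(1, 2)))) ≈ 836.83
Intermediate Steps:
E = Rational(-11, 3) (E = Add(Rational(-8, 3), -1) = Rational(-11, 3) ≈ -3.6667)
Function('T')(I) = Mul(I, Add(-5, I)) (Function('T')(I) = Mul(Add(-5, I), I) = Mul(I, Add(-5, I)))
Function('O')(Y, A) = Add(Rational(-11, 3), Pow(Add(A, Y), Rational(1, 2))) (Function('O')(Y, A) = Add(Pow(Add(Y, A), Rational(1, 2)), Rational(-11, 3)) = Add(Pow(Add(A, Y), Rational(1, 2)), Rational(-11, 3)) = Add(Rational(-11, 3), Pow(Add(A, Y), Rational(1, 2))))
Pow(Add(Function('O')(Add(Mul(0, Pow(Function('T')(-4), -1)), Mul(3, Pow(6, -1))), 7), -28), 2) = Pow(Add(Add(Rational(-11, 3), Pow(Add(7, Add(Mul(0, Pow(Mul(-4, Add(-5, -4)), -1)), Mul(3, Pow(6, -1)))), Rational(1, 2))), -28), 2) = Pow(Add(Add(Rational(-11, 3), Pow(Add(7, Add(Mul(0, Pow(Mul(-4, -9), -1)), Mul(3, Rational(1, 6)))), Rational(1, 2))), -28), 2) = Pow(Add(Add(Rational(-11, 3), Pow(Add(7, Add(Mul(0, Pow(36, -1)), Rational(1, 2))), Rational(1, 2))), -28), 2) = Pow(Add(Add(Rational(-11, 3), Pow(Add(7, Add(Mul(0, Rational(1, 36)), Rational(1, 2))), Rational(1, 2))), -28), 2) = Pow(Add(Add(Rational(-11, 3), Pow(Add(7, Add(0, Rational(1, 2))), Rational(1, 2))), -28), 2) = Pow(Add(Add(Rational(-11, 3), Pow(Add(7, Rational(1, 2)), Rational(1, 2))), -28), 2) = Pow(Add(Add(Rational(-11, 3), Pow(Rational(15, 2), Rational(1, 2))), -28), 2) = Pow(Add(Add(Rational(-11, 3), Mul(Rational(1, 2), Pow(30, Rational(1, 2)))), -28), 2) = Pow(Add(Rational(-95, 3), Mul(Rational(1, 2), Pow(30, Rational(1, 2)))), 2)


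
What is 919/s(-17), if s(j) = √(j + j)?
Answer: -919*I*√34/34 ≈ -157.61*I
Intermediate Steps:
s(j) = √2*√j (s(j) = √(2*j) = √2*√j)
919/s(-17) = 919/((√2*√(-17))) = 919/((√2*(I*√17))) = 919/((I*√34)) = 919*(-I*√34/34) = -919*I*√34/34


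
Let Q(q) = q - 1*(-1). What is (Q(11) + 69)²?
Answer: 6561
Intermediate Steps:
Q(q) = 1 + q (Q(q) = q + 1 = 1 + q)
(Q(11) + 69)² = ((1 + 11) + 69)² = (12 + 69)² = 81² = 6561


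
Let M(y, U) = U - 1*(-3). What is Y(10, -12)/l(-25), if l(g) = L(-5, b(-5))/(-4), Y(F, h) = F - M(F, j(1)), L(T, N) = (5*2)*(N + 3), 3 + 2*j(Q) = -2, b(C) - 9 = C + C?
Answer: -19/10 ≈ -1.9000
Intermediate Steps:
b(C) = 9 + 2*C (b(C) = 9 + (C + C) = 9 + 2*C)
j(Q) = -5/2 (j(Q) = -3/2 + (½)*(-2) = -3/2 - 1 = -5/2)
L(T, N) = 30 + 10*N (L(T, N) = 10*(3 + N) = 30 + 10*N)
M(y, U) = 3 + U (M(y, U) = U + 3 = 3 + U)
Y(F, h) = -½ + F (Y(F, h) = F - (3 - 5/2) = F - 1*½ = F - ½ = -½ + F)
l(g) = -5 (l(g) = (30 + 10*(9 + 2*(-5)))/(-4) = (30 + 10*(9 - 10))*(-¼) = (30 + 10*(-1))*(-¼) = (30 - 10)*(-¼) = 20*(-¼) = -5)
Y(10, -12)/l(-25) = (-½ + 10)/(-5) = (19/2)*(-⅕) = -19/10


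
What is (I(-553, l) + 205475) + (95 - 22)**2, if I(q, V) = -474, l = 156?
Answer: 210330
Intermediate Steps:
(I(-553, l) + 205475) + (95 - 22)**2 = (-474 + 205475) + (95 - 22)**2 = 205001 + 73**2 = 205001 + 5329 = 210330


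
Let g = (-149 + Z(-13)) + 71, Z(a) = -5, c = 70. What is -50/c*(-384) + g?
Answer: 1339/7 ≈ 191.29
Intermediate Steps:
g = -83 (g = (-149 - 5) + 71 = -154 + 71 = -83)
-50/c*(-384) + g = -50/70*(-384) - 83 = -50*1/70*(-384) - 83 = -5/7*(-384) - 83 = 1920/7 - 83 = 1339/7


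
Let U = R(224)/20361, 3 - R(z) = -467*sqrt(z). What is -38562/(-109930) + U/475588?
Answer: 62235515646401/177416893028540 + 467*sqrt(14)/2420861817 ≈ 0.35079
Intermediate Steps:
R(z) = 3 + 467*sqrt(z) (R(z) = 3 - (-467)*sqrt(z) = 3 + 467*sqrt(z))
U = 1/6787 + 1868*sqrt(14)/20361 (U = (3 + 467*sqrt(224))/20361 = (3 + 467*(4*sqrt(14)))*(1/20361) = (3 + 1868*sqrt(14))*(1/20361) = 1/6787 + 1868*sqrt(14)/20361 ≈ 0.34342)
-38562/(-109930) + U/475588 = -38562/(-109930) + (1/6787 + 1868*sqrt(14)/20361)/475588 = -38562*(-1/109930) + (1/6787 + 1868*sqrt(14)/20361)*(1/475588) = 19281/54965 + (1/3227815756 + 467*sqrt(14)/2420861817) = 62235515646401/177416893028540 + 467*sqrt(14)/2420861817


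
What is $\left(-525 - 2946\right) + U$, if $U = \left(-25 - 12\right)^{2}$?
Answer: $-2102$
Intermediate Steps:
$U = 1369$ ($U = \left(-37\right)^{2} = 1369$)
$\left(-525 - 2946\right) + U = \left(-525 - 2946\right) + 1369 = -3471 + 1369 = -2102$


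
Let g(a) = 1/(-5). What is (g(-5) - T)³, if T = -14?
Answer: 328509/125 ≈ 2628.1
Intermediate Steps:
g(a) = -⅕
(g(-5) - T)³ = (-⅕ - 1*(-14))³ = (-⅕ + 14)³ = (69/5)³ = 328509/125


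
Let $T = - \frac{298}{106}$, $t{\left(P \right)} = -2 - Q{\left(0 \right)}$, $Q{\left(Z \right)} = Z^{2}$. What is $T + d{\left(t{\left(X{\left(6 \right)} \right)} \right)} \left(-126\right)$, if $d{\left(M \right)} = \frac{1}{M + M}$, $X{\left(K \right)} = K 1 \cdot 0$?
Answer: $\frac{3041}{106} \approx 28.689$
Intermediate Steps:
$X{\left(K \right)} = 0$ ($X{\left(K \right)} = K 0 = 0$)
$t{\left(P \right)} = -2$ ($t{\left(P \right)} = -2 - 0^{2} = -2 - 0 = -2 + 0 = -2$)
$d{\left(M \right)} = \frac{1}{2 M}$
$T = - \frac{149}{53}$ ($T = \left(-298\right) \frac{1}{106} = - \frac{149}{53} \approx -2.8113$)
$T + d{\left(t{\left(X{\left(6 \right)} \right)} \right)} \left(-126\right) = - \frac{149}{53} + \frac{1}{2 \left(-2\right)} \left(-126\right) = - \frac{149}{53} + \frac{1}{2} \left(- \frac{1}{2}\right) \left(-126\right) = - \frac{149}{53} - - \frac{63}{2} = - \frac{149}{53} + \frac{63}{2} = \frac{3041}{106}$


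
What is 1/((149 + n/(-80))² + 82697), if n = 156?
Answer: 400/41728281 ≈ 9.5858e-6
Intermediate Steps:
1/((149 + n/(-80))² + 82697) = 1/((149 + 156/(-80))² + 82697) = 1/((149 + 156*(-1/80))² + 82697) = 1/((149 - 39/20)² + 82697) = 1/((2941/20)² + 82697) = 1/(8649481/400 + 82697) = 1/(41728281/400) = 400/41728281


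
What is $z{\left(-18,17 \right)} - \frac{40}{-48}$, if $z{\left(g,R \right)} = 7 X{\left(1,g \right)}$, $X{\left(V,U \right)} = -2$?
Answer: $- \frac{79}{6} \approx -13.167$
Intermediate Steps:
$z{\left(g,R \right)} = -14$ ($z{\left(g,R \right)} = 7 \left(-2\right) = -14$)
$z{\left(-18,17 \right)} - \frac{40}{-48} = -14 - \frac{40}{-48} = -14 - - \frac{5}{6} = -14 + \frac{5}{6} = - \frac{79}{6}$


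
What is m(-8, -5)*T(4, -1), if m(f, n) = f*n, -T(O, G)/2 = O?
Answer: -320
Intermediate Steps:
T(O, G) = -2*O
m(-8, -5)*T(4, -1) = (-8*(-5))*(-2*4) = 40*(-8) = -320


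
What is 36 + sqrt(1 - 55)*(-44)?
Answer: 36 - 132*I*sqrt(6) ≈ 36.0 - 323.33*I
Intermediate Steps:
36 + sqrt(1 - 55)*(-44) = 36 + sqrt(-54)*(-44) = 36 + (3*I*sqrt(6))*(-44) = 36 - 132*I*sqrt(6)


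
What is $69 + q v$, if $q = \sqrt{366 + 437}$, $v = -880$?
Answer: $69 - 880 \sqrt{803} \approx -24868.0$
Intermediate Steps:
$q = \sqrt{803} \approx 28.337$
$69 + q v = 69 + \sqrt{803} \left(-880\right) = 69 - 880 \sqrt{803}$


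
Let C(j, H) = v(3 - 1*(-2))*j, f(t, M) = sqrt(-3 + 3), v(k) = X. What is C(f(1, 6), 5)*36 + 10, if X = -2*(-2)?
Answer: 10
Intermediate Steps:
X = 4
v(k) = 4
f(t, M) = 0 (f(t, M) = sqrt(0) = 0)
C(j, H) = 4*j
C(f(1, 6), 5)*36 + 10 = (4*0)*36 + 10 = 0*36 + 10 = 0 + 10 = 10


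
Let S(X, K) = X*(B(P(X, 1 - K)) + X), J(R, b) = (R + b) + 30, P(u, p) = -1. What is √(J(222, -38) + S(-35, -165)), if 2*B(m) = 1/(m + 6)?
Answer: 3*√638/2 ≈ 37.888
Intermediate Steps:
J(R, b) = 30 + R + b
B(m) = 1/(2*(6 + m)) (B(m) = 1/(2*(m + 6)) = 1/(2*(6 + m)))
S(X, K) = X*(⅒ + X) (S(X, K) = X*(1/(2*(6 - 1)) + X) = X*((½)/5 + X) = X*((½)*(⅕) + X) = X*(⅒ + X))
√(J(222, -38) + S(-35, -165)) = √((30 + 222 - 38) - 35*(⅒ - 35)) = √(214 - 35*(-349/10)) = √(214 + 2443/2) = √(2871/2) = 3*√638/2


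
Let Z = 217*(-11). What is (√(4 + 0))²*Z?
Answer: -9548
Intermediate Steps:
Z = -2387
(√(4 + 0))²*Z = (√(4 + 0))²*(-2387) = (√4)²*(-2387) = 2²*(-2387) = 4*(-2387) = -9548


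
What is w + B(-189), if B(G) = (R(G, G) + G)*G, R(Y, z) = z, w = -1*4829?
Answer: 66613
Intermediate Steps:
w = -4829
B(G) = 2*G**2 (B(G) = (G + G)*G = (2*G)*G = 2*G**2)
w + B(-189) = -4829 + 2*(-189)**2 = -4829 + 2*35721 = -4829 + 71442 = 66613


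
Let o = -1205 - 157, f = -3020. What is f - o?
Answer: -1658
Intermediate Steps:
o = -1362
f - o = -3020 - 1*(-1362) = -3020 + 1362 = -1658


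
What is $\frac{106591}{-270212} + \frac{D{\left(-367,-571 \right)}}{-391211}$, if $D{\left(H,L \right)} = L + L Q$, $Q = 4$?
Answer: $- \frac{40928116441}{105709906732} \approx -0.38717$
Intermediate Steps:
$D{\left(H,L \right)} = 5 L$ ($D{\left(H,L \right)} = L + L 4 = L + 4 L = 5 L$)
$\frac{106591}{-270212} + \frac{D{\left(-367,-571 \right)}}{-391211} = \frac{106591}{-270212} + \frac{5 \left(-571\right)}{-391211} = 106591 \left(- \frac{1}{270212}\right) - - \frac{2855}{391211} = - \frac{106591}{270212} + \frac{2855}{391211} = - \frac{40928116441}{105709906732}$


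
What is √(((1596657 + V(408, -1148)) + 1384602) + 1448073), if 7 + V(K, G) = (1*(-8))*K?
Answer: √4426061 ≈ 2103.8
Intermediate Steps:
V(K, G) = -7 - 8*K (V(K, G) = -7 + (1*(-8))*K = -7 - 8*K)
√(((1596657 + V(408, -1148)) + 1384602) + 1448073) = √(((1596657 + (-7 - 8*408)) + 1384602) + 1448073) = √(((1596657 + (-7 - 3264)) + 1384602) + 1448073) = √(((1596657 - 3271) + 1384602) + 1448073) = √((1593386 + 1384602) + 1448073) = √(2977988 + 1448073) = √4426061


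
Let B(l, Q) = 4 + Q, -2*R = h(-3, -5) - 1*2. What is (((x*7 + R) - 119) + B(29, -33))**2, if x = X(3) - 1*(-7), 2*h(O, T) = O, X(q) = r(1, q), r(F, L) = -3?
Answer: 223729/16 ≈ 13983.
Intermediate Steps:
X(q) = -3
h(O, T) = O/2
R = 7/4 (R = -((1/2)*(-3) - 1*2)/2 = -(-3/2 - 2)/2 = -1/2*(-7/2) = 7/4 ≈ 1.7500)
x = 4 (x = -3 - 1*(-7) = -3 + 7 = 4)
(((x*7 + R) - 119) + B(29, -33))**2 = (((4*7 + 7/4) - 119) + (4 - 33))**2 = (((28 + 7/4) - 119) - 29)**2 = ((119/4 - 119) - 29)**2 = (-357/4 - 29)**2 = (-473/4)**2 = 223729/16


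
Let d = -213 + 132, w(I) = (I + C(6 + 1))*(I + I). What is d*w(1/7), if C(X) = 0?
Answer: -162/49 ≈ -3.3061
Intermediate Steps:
w(I) = 2*I² (w(I) = (I + 0)*(I + I) = I*(2*I) = 2*I²)
d = -81
d*w(1/7) = -162*(1/7)² = -162*(⅐)² = -162/49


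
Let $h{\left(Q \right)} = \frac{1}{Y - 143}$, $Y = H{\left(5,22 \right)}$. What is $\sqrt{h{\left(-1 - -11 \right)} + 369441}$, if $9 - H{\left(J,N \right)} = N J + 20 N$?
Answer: $\frac{\sqrt{4801255217}}{114} \approx 607.82$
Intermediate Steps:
$H{\left(J,N \right)} = 9 - 20 N - J N$ ($H{\left(J,N \right)} = 9 - \left(N J + 20 N\right) = 9 - \left(J N + 20 N\right) = 9 - \left(20 N + J N\right) = 9 - 20 N - J N$)
$Y = -541$ ($Y = 9 - 440 - 5 \cdot 22 = 9 - 440 - 110 = -541$)
$h{\left(Q \right)} = - \frac{1}{684}$ ($h{\left(Q \right)} = \frac{1}{-541 - 143} = \frac{1}{-684} = - \frac{1}{684}$)
$\sqrt{h{\left(-1 - -11 \right)} + 369441} = \sqrt{- \frac{1}{684} + 369441} = \sqrt{\frac{252697643}{684}} = \frac{\sqrt{4801255217}}{114}$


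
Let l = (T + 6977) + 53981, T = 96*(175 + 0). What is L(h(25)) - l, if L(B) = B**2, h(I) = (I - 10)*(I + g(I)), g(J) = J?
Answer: 484742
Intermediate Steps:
T = 16800 (T = 96*175 = 16800)
h(I) = 2*I*(-10 + I) (h(I) = (I - 10)*(I + I) = (-10 + I)*(2*I) = 2*I*(-10 + I))
l = 77758 (l = (16800 + 6977) + 53981 = 23777 + 53981 = 77758)
L(h(25)) - l = (2*25*(-10 + 25))**2 - 1*77758 = (2*25*15)**2 - 77758 = 750**2 - 77758 = 562500 - 77758 = 484742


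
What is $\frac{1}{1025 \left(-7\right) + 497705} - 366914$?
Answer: $- \frac{179982324419}{490530} \approx -3.6691 \cdot 10^{5}$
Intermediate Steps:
$\frac{1}{1025 \left(-7\right) + 497705} - 366914 = \frac{1}{-7175 + 497705} - 366914 = \frac{1}{490530} - 366914 = - \frac{179982324419}{490530}$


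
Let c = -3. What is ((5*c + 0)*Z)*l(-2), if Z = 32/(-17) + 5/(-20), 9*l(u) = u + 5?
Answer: 725/68 ≈ 10.662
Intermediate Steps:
l(u) = 5/9 + u/9 (l(u) = (u + 5)/9 = (5 + u)/9 = 5/9 + u/9)
Z = -145/68 (Z = 32*(-1/17) + 5*(-1/20) = -32/17 - ¼ = -145/68 ≈ -2.1324)
((5*c + 0)*Z)*l(-2) = ((5*(-3) + 0)*(-145/68))*(5/9 + (⅑)*(-2)) = ((-15 + 0)*(-145/68))*(5/9 - 2/9) = -15*(-145/68)*(⅓) = (2175/68)*(⅓) = 725/68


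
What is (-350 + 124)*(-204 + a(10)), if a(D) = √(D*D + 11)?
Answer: 46104 - 226*√111 ≈ 43723.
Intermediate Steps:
a(D) = √(11 + D²) (a(D) = √(D² + 11) = √(11 + D²))
(-350 + 124)*(-204 + a(10)) = (-350 + 124)*(-204 + √(11 + 10²)) = -226*(-204 + √(11 + 100)) = -226*(-204 + √111) = 46104 - 226*√111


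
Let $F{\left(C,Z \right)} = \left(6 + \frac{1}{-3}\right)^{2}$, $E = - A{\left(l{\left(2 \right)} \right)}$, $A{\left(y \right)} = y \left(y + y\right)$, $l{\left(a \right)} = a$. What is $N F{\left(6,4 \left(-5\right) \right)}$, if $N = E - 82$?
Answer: $-2890$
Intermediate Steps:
$A{\left(y \right)} = 2 y^{2}$ ($A{\left(y \right)} = y 2 y = 2 y^{2}$)
$E = -8$ ($E = - 2 \cdot 2^{2} = - 2 \cdot 4 = \left(-1\right) 8 = -8$)
$F{\left(C,Z \right)} = \frac{289}{9}$ ($F{\left(C,Z \right)} = \left(6 - \frac{1}{3}\right)^{2} = \left(\frac{17}{3}\right)^{2} = \frac{289}{9}$)
$N = -90$ ($N = -8 - 82 = -90$)
$N F{\left(6,4 \left(-5\right) \right)} = \left(-90\right) \frac{289}{9} = -2890$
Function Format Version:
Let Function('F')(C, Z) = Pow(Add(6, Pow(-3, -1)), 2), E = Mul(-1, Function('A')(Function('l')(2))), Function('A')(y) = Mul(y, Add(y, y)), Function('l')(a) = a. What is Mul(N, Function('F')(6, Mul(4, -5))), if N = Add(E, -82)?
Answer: -2890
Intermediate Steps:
Function('A')(y) = Mul(2, Pow(y, 2)) (Function('A')(y) = Mul(y, Mul(2, y)) = Mul(2, Pow(y, 2)))
E = -8 (E = Mul(-1, Mul(2, Pow(2, 2))) = Mul(-1, Mul(2, 4)) = Mul(-1, 8) = -8)
Function('F')(C, Z) = Rational(289, 9) (Function('F')(C, Z) = Pow(Add(6, Rational(-1, 3)), 2) = Pow(Rational(17, 3), 2) = Rational(289, 9))
N = -90 (N = Add(-8, -82) = -90)
Mul(N, Function('F')(6, Mul(4, -5))) = Mul(-90, Rational(289, 9)) = -2890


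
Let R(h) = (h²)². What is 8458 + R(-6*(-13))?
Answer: 37023514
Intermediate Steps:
R(h) = h⁴
8458 + R(-6*(-13)) = 8458 + (-6*(-13))⁴ = 8458 + 78⁴ = 8458 + 37015056 = 37023514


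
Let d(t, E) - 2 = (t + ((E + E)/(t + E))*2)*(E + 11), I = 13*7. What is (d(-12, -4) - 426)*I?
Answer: -45591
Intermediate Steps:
I = 91
d(t, E) = 2 + (11 + E)*(t + 4*E/(E + t)) (d(t, E) = 2 + (t + ((E + E)/(t + E))*2)*(E + 11) = 2 + (t + ((2*E)/(E + t))*2)*(11 + E) = 2 + (t + (2*E/(E + t))*2)*(11 + E) = 2 + (t + 4*E/(E + t))*(11 + E) = 2 + (11 + E)*(t + 4*E/(E + t)))
(d(-12, -4) - 426)*I = ((2*(-12) + 4*(-4)² + 11*(-12)² + 46*(-4) - 4*(-12)² - 12*(-4)² + 11*(-4)*(-12))/(-4 - 12) - 426)*91 = ((-24 + 4*16 + 11*144 - 184 - 4*144 - 12*16 + 528)/(-16) - 426)*91 = (-(-24 + 64 + 1584 - 184 - 576 - 192 + 528)/16 - 426)*91 = (-1/16*1200 - 426)*91 = (-75 - 426)*91 = -501*91 = -45591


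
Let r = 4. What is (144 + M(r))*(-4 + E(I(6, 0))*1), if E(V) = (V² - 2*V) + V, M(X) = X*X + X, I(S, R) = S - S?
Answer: -656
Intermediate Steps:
I(S, R) = 0
M(X) = X + X² (M(X) = X² + X = X + X²)
E(V) = V² - V
(144 + M(r))*(-4 + E(I(6, 0))*1) = (144 + 4*(1 + 4))*(-4 + (0*(-1 + 0))*1) = (144 + 4*5)*(-4 + (0*(-1))*1) = (144 + 20)*(-4 + 0*1) = 164*(-4 + 0) = 164*(-4) = -656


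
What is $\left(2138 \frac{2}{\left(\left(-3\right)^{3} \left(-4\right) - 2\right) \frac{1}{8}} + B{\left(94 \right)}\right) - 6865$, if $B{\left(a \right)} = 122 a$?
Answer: $\frac{261063}{53} \approx 4925.7$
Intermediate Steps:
$\left(2138 \frac{2}{\left(\left(-3\right)^{3} \left(-4\right) - 2\right) \frac{1}{8}} + B{\left(94 \right)}\right) - 6865 = \left(2138 \frac{2}{\left(\left(-3\right)^{3} \left(-4\right) - 2\right) \frac{1}{8}} + 122 \cdot 94\right) - 6865 = \left(2138 \frac{2}{\left(\left(-27\right) \left(-4\right) - 2\right) \frac{1}{8}} + 11468\right) - 6865 = \left(2138 \frac{2}{\left(108 - 2\right) \frac{1}{8}} + 11468\right) - 6865 = \left(2138 \frac{2}{106 \cdot \frac{1}{8}} + 11468\right) - 6865 = \left(2138 \frac{2}{\frac{53}{4}} + 11468\right) - 6865 = \left(2138 \cdot 2 \cdot \frac{4}{53} + 11468\right) - 6865 = \left(2138 \cdot \frac{8}{53} + 11468\right) - 6865 = \left(\frac{17104}{53} + 11468\right) - 6865 = \frac{624908}{53} - 6865 = \frac{261063}{53}$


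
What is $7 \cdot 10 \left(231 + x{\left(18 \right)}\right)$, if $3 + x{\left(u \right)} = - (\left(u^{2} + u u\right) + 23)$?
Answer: $-31010$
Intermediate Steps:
$x{\left(u \right)} = -26 - 2 u^{2}$ ($x{\left(u \right)} = -3 - \left(\left(u^{2} + u u\right) + 23\right) = -3 - \left(\left(u^{2} + u^{2}\right) + 23\right) = -3 - \left(2 u^{2} + 23\right) = -3 - \left(23 + 2 u^{2}\right) = -26 - 2 u^{2}$)
$7 \cdot 10 \left(231 + x{\left(18 \right)}\right) = 7 \cdot 10 \left(231 - \left(26 + 2 \cdot 18^{2}\right)\right) = 70 \left(231 - 674\right) = 70 \left(-443\right) = -31010$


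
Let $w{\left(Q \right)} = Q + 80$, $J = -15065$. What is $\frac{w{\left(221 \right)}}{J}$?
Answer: $- \frac{301}{15065} \approx -0.01998$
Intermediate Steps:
$w{\left(Q \right)} = 80 + Q$
$\frac{w{\left(221 \right)}}{J} = \frac{80 + 221}{-15065} = 301 \left(- \frac{1}{15065}\right) = - \frac{301}{15065}$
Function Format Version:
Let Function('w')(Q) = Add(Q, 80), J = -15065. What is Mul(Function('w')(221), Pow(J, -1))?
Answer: Rational(-301, 15065) ≈ -0.019980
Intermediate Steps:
Function('w')(Q) = Add(80, Q)
Mul(Function('w')(221), Pow(J, -1)) = Mul(Add(80, 221), Pow(-15065, -1)) = Mul(301, Rational(-1, 15065)) = Rational(-301, 15065)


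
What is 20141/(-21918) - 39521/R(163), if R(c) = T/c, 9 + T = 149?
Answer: -70598444027/1534260 ≈ -46015.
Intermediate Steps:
T = 140 (T = -9 + 149 = 140)
R(c) = 140/c
20141/(-21918) - 39521/R(163) = 20141/(-21918) - 39521/(140/163) = 20141*(-1/21918) - 39521/(140*(1/163)) = -20141/21918 - 39521/140/163 = -20141/21918 - 39521*163/140 = -20141/21918 - 6441923/140 = -70598444027/1534260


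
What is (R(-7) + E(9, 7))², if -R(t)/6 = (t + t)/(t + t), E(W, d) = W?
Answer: 9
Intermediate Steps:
R(t) = -6 (R(t) = -6*(t + t)/(t + t) = -6*2*t/(2*t) = -6*2*t*1/(2*t) = -6*1 = -6)
(R(-7) + E(9, 7))² = (-6 + 9)² = 3² = 9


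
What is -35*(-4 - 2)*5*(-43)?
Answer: -45150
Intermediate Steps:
-35*(-4 - 2)*5*(-43) = -(-210)*5*(-43) = -35*(-30)*(-43) = 1050*(-43) = -45150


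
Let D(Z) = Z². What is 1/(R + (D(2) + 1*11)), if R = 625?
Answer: 1/640 ≈ 0.0015625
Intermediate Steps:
1/(R + (D(2) + 1*11)) = 1/(625 + (2² + 1*11)) = 1/(625 + (4 + 11)) = 1/(625 + 15) = 1/640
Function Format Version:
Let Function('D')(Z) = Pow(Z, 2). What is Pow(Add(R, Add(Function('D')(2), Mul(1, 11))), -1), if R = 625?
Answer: Rational(1, 640) ≈ 0.0015625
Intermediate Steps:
Pow(Add(R, Add(Function('D')(2), Mul(1, 11))), -1) = Pow(Add(625, Add(Pow(2, 2), Mul(1, 11))), -1) = Pow(Add(625, Add(4, 11)), -1) = Pow(Add(625, 15), -1) = Pow(640, -1) = Rational(1, 640)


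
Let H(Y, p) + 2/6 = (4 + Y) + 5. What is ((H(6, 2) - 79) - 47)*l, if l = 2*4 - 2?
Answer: -668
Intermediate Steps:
l = 6 (l = 8 - 2 = 6)
H(Y, p) = 26/3 + Y (H(Y, p) = -⅓ + ((4 + Y) + 5) = -⅓ + (9 + Y) = 26/3 + Y)
((H(6, 2) - 79) - 47)*l = (((26/3 + 6) - 79) - 47)*6 = ((44/3 - 79) - 47)*6 = (-193/3 - 47)*6 = -334/3*6 = -668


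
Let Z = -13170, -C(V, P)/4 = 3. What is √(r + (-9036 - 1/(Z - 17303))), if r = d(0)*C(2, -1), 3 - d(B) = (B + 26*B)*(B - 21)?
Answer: I*√8424292999015/30473 ≈ 95.247*I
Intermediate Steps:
C(V, P) = -12 (C(V, P) = -4*3 = -12)
d(B) = 3 - 27*B*(-21 + B) (d(B) = 3 - (B + 26*B)*(B - 21) = 3 - 27*B*(-21 + B))
r = -36 (r = (3 - 27*0² + 567*0)*(-12) = (3 - 27*0 + 0)*(-12) = (3 + 0 + 0)*(-12) = 3*(-12) = -36)
√(r + (-9036 - 1/(Z - 17303))) = √(-36 + (-9036 - 1/(-13170 - 17303))) = √(-36 + (-9036 - 1/(-30473))) = √(-36 + (-9036 - 1*(-1/30473))) = √(-36 + (-9036 + 1/30473)) = √(-36 - 275354027/30473) = √(-276451055/30473) = I*√8424292999015/30473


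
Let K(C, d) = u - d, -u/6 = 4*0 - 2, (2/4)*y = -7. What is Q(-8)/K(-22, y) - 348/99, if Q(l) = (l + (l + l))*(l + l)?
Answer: 4828/429 ≈ 11.254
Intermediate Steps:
y = -14 (y = 2*(-7) = -14)
Q(l) = 6*l² (Q(l) = (l + 2*l)*(2*l) = (3*l)*(2*l) = 6*l²)
u = 12 (u = -6*(4*0 - 2) = -6*(0 - 2) = -6*(-2) = 12)
K(C, d) = 12 - d
Q(-8)/K(-22, y) - 348/99 = (6*(-8)²)/(12 - 1*(-14)) - 348/99 = (6*64)/(12 + 14) - 348*1/99 = 384/26 - 116/33 = 384*(1/26) - 116/33 = 192/13 - 116/33 = 4828/429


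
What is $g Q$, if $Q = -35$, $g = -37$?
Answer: $1295$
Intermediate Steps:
$g Q = \left(-37\right) \left(-35\right) = 1295$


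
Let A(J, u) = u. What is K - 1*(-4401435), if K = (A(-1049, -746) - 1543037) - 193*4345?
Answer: 2019067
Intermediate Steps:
K = -2382368 (K = (-746 - 1543037) - 193*4345 = -1543783 - 838585 = -2382368)
K - 1*(-4401435) = -2382368 - 1*(-4401435) = -2382368 + 4401435 = 2019067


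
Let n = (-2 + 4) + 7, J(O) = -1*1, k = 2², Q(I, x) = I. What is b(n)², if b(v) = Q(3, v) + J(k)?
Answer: 4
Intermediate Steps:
k = 4
J(O) = -1
n = 9 (n = 2 + 7 = 9)
b(v) = 2 (b(v) = 3 - 1 = 2)
b(n)² = 2² = 4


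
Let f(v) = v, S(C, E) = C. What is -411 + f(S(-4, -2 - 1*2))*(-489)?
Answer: 1545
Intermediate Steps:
-411 + f(S(-4, -2 - 1*2))*(-489) = -411 - 4*(-489) = -411 + 1956 = 1545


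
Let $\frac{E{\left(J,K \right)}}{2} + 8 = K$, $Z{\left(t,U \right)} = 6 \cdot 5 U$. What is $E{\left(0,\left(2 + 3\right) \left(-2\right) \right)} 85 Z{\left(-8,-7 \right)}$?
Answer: $642600$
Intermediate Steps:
$Z{\left(t,U \right)} = 30 U$
$E{\left(J,K \right)} = -16 + 2 K$
$E{\left(0,\left(2 + 3\right) \left(-2\right) \right)} 85 Z{\left(-8,-7 \right)} = \left(-16 + 2 \left(2 + 3\right) \left(-2\right)\right) 85 \cdot 30 \left(-7\right) = \left(-16 + 2 \cdot 5 \left(-2\right)\right) 85 \left(-210\right) = \left(-16 + 2 \left(-10\right)\right) 85 \left(-210\right) = \left(-16 - 20\right) 85 \left(-210\right) = \left(-36\right) 85 \left(-210\right) = \left(-3060\right) \left(-210\right) = 642600$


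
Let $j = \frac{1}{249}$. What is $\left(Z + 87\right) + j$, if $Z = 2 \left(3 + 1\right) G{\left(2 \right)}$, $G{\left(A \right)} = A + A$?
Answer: $\frac{29632}{249} \approx 119.0$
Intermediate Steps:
$G{\left(A \right)} = 2 A$
$j = \frac{1}{249} \approx 0.0040161$
$Z = 32$ ($Z = 2 \left(3 + 1\right) 2 \cdot 2 = 2 \cdot 4 \cdot 4 = 8 \cdot 4 = 32$)
$\left(Z + 87\right) + j = \left(32 + 87\right) + \frac{1}{249} = 119 + \frac{1}{249} = \frac{29632}{249}$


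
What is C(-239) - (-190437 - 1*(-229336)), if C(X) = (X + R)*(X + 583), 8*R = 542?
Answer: -97809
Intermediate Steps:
R = 271/4 (R = (⅛)*542 = 271/4 ≈ 67.750)
C(X) = (583 + X)*(271/4 + X) (C(X) = (X + 271/4)*(X + 583) = (271/4 + X)*(583 + X) = (583 + X)*(271/4 + X))
C(-239) - (-190437 - 1*(-229336)) = (157993/4 + (-239)² + (2603/4)*(-239)) - (-190437 - 1*(-229336)) = (157993/4 + 57121 - 622117/4) - (-190437 + 229336) = -58910 - 1*38899 = -58910 - 38899 = -97809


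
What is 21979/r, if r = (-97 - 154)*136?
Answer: -21979/34136 ≈ -0.64387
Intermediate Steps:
r = -34136 (r = -251*136 = -34136)
21979/r = 21979/(-34136) = 21979*(-1/34136) = -21979/34136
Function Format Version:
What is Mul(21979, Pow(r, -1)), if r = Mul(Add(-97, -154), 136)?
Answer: Rational(-21979, 34136) ≈ -0.64387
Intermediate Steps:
r = -34136 (r = Mul(-251, 136) = -34136)
Mul(21979, Pow(r, -1)) = Mul(21979, Pow(-34136, -1)) = Mul(21979, Rational(-1, 34136)) = Rational(-21979, 34136)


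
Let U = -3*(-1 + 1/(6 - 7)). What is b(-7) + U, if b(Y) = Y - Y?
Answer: 6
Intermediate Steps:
b(Y) = 0
U = 6 (U = -3*(-1 + 1/(-1)) = -3*(-1 - 1) = -3*(-2) = 6)
b(-7) + U = 0 + 6 = 6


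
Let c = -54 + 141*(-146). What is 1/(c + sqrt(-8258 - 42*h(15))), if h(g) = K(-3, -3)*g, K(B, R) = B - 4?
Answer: -2580/53251681 - I*sqrt(962)/213006724 ≈ -4.8449e-5 - 1.4561e-7*I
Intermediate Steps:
K(B, R) = -4 + B
h(g) = -7*g (h(g) = (-4 - 3)*g = -7*g)
c = -20640 (c = -54 - 20586 = -20640)
1/(c + sqrt(-8258 - 42*h(15))) = 1/(-20640 + sqrt(-8258 - (-294)*15)) = 1/(-20640 + sqrt(-8258 - 42*(-105))) = 1/(-20640 + sqrt(-8258 + 4410)) = 1/(-20640 + sqrt(-3848)) = 1/(-20640 + 2*I*sqrt(962))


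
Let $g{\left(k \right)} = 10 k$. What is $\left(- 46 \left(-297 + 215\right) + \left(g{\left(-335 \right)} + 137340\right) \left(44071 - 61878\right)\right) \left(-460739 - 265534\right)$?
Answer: $1732855536739134$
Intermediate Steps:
$\left(- 46 \left(-297 + 215\right) + \left(g{\left(-335 \right)} + 137340\right) \left(44071 - 61878\right)\right) \left(-460739 - 265534\right) = \left(- 46 \left(-297 + 215\right) + \left(10 \left(-335\right) + 137340\right) \left(44071 - 61878\right)\right) \left(-460739 - 265534\right) = \left(\left(-46\right) \left(-82\right) + \left(-3350 + 137340\right) \left(-17807\right)\right) \left(-726273\right) = \left(3772 + 133990 \left(-17807\right)\right) \left(-726273\right) = \left(3772 - 2385959930\right) \left(-726273\right) = \left(-2385956158\right) \left(-726273\right) = 1732855536739134$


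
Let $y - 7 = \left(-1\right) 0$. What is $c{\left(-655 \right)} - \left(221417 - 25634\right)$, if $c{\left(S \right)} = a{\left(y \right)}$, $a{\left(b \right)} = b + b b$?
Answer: $-195727$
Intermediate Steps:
$y = 7$ ($y = 7 - 0 = 7 + 0 = 7$)
$a{\left(b \right)} = b + b^{2}$
$c{\left(S \right)} = 56$ ($c{\left(S \right)} = 7 \left(1 + 7\right) = 7 \cdot 8 = 56$)
$c{\left(-655 \right)} - \left(221417 - 25634\right) = 56 - \left(221417 - 25634\right) = 56 - 195783 = -195727$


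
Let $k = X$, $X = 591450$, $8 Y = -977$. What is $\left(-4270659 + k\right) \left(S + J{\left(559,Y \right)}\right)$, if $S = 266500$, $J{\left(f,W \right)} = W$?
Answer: $- \frac{7840479000807}{8} \approx -9.8006 \cdot 10^{11}$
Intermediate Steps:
$Y = - \frac{977}{8}$ ($Y = \frac{1}{8} \left(-977\right) = - \frac{977}{8} \approx -122.13$)
$k = 591450$
$\left(-4270659 + k\right) \left(S + J{\left(559,Y \right)}\right) = \left(-4270659 + 591450\right) \left(266500 - \frac{977}{8}\right) = \left(-3679209\right) \frac{2131023}{8} = - \frac{7840479000807}{8}$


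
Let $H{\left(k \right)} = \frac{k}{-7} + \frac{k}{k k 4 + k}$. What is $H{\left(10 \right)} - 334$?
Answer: $- \frac{96261}{287} \approx -335.4$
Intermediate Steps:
$H{\left(k \right)} = - \frac{k}{7} + \frac{k}{k + 4 k^{2}}$ ($H{\left(k \right)} = k \left(- \frac{1}{7}\right) + \frac{k}{k^{2} \cdot 4 + k} = - \frac{k}{7} + \frac{k}{4 k^{2} + k} = - \frac{k}{7} + \frac{k}{k + 4 k^{2}}$)
$H{\left(10 \right)} - 334 = \frac{7 - 10 - 4 \cdot 10^{2}}{7 \left(1 + 4 \cdot 10\right)} - 334 = \frac{7 - 10 - 400}{7 \left(1 + 40\right)} - 334 = \frac{7 - 10 - 400}{7 \cdot 41} - 334 = \frac{1}{7} \cdot \frac{1}{41} \left(-403\right) - 334 = - \frac{403}{287} - 334 = - \frac{96261}{287}$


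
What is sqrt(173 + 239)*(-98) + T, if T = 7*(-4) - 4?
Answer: -32 - 196*sqrt(103) ≈ -2021.2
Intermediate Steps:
T = -32 (T = -28 - 4 = -32)
sqrt(173 + 239)*(-98) + T = sqrt(173 + 239)*(-98) - 32 = sqrt(412)*(-98) - 32 = (2*sqrt(103))*(-98) - 32 = -196*sqrt(103) - 32 = -32 - 196*sqrt(103)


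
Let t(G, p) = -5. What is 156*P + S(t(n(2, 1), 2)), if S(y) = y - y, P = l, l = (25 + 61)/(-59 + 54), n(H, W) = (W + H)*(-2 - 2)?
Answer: -13416/5 ≈ -2683.2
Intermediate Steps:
n(H, W) = -4*H - 4*W (n(H, W) = (H + W)*(-4) = -4*H - 4*W)
l = -86/5 (l = 86/(-5) = 86*(-⅕) = -86/5 ≈ -17.200)
P = -86/5 ≈ -17.200
S(y) = 0
156*P + S(t(n(2, 1), 2)) = 156*(-86/5) + 0 = -13416/5 + 0 = -13416/5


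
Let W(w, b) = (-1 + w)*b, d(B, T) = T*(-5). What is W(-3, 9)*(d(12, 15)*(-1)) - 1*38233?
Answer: -40933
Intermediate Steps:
d(B, T) = -5*T
W(w, b) = b*(-1 + w)
W(-3, 9)*(d(12, 15)*(-1)) - 1*38233 = (9*(-1 - 3))*(-5*15*(-1)) - 1*38233 = (9*(-4))*(-75*(-1)) - 38233 = -36*75 - 38233 = -2700 - 38233 = -40933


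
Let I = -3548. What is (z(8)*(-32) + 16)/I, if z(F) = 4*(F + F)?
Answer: 508/887 ≈ 0.57272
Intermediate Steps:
z(F) = 8*F (z(F) = 4*(2*F) = 8*F)
(z(8)*(-32) + 16)/I = ((8*8)*(-32) + 16)/(-3548) = (64*(-32) + 16)*(-1/3548) = (-2048 + 16)*(-1/3548) = -2032*(-1/3548) = 508/887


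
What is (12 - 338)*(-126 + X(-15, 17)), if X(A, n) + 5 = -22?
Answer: 49878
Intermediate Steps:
X(A, n) = -27 (X(A, n) = -5 - 22 = -27)
(12 - 338)*(-126 + X(-15, 17)) = (12 - 338)*(-126 - 27) = -326*(-153) = 49878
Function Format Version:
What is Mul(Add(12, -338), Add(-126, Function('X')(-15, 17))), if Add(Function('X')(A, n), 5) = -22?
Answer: 49878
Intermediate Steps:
Function('X')(A, n) = -27 (Function('X')(A, n) = Add(-5, -22) = -27)
Mul(Add(12, -338), Add(-126, Function('X')(-15, 17))) = Mul(Add(12, -338), Add(-126, -27)) = Mul(-326, -153) = 49878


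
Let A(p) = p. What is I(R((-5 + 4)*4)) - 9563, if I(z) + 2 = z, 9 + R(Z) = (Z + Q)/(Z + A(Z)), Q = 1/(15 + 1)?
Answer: -1225409/128 ≈ -9573.5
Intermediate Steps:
Q = 1/16 ≈ 0.062500
R(Z) = -9 + (1/16 + Z)/(2*Z) (R(Z) = -9 + (Z + 1/16)/(Z + Z) = -9 + (1/16 + Z)/((2*Z)) = -9 + (1/16 + Z)*(1/(2*Z)) = -9 + (1/16 + Z)/(2*Z))
I(z) = -2 + z
I(R((-5 + 4)*4)) - 9563 = (-2 + (1 - 272*(-5 + 4)*4)/(32*(((-5 + 4)*4)))) - 9563 = (-2 + (1 - (-272)*4)/(32*((-1*4)))) - 9563 = (-2 + (1/32)*(1 - 272*(-4))/(-4)) - 9563 = (-2 + (1/32)*(-¼)*(1 + 1088)) - 9563 = (-2 + (1/32)*(-¼)*1089) - 9563 = (-2 - 1089/128) - 9563 = -1345/128 - 9563 = -1225409/128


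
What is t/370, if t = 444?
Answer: 6/5 ≈ 1.2000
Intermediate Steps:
t/370 = 444/370 = 444*(1/370) = 6/5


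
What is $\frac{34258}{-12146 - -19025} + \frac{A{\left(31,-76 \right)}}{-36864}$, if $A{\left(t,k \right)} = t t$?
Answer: $\frac{418758731}{84529152} \approx 4.954$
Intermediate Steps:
$A{\left(t,k \right)} = t^{2}$
$\frac{34258}{-12146 - -19025} + \frac{A{\left(31,-76 \right)}}{-36864} = \frac{34258}{-12146 - -19025} + \frac{31^{2}}{-36864} = \frac{34258}{-12146 + 19025} + 961 \left(- \frac{1}{36864}\right) = \frac{34258}{6879} - \frac{961}{36864} = \frac{418758731}{84529152}$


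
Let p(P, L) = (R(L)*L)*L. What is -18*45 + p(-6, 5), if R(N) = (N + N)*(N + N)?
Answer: 1690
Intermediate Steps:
R(N) = 4*N**2 (R(N) = (2*N)*(2*N) = 4*N**2)
p(P, L) = 4*L**4 (p(P, L) = ((4*L**2)*L)*L = (4*L**3)*L = 4*L**4)
-18*45 + p(-6, 5) = -18*45 + 4*5**4 = -810 + 4*625 = -810 + 2500 = 1690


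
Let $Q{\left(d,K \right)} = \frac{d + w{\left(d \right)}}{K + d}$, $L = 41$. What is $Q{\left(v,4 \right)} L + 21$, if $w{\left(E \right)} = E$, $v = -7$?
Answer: $\frac{637}{3} \approx 212.33$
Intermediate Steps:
$Q{\left(d,K \right)} = \frac{2 d}{K + d}$ ($Q{\left(d,K \right)} = \frac{d + d}{K + d} = \frac{2 d}{K + d}$)
$Q{\left(v,4 \right)} L + 21 = 2 \left(-7\right) \frac{1}{4 - 7} \cdot 41 + 21 = 2 \left(-7\right) \frac{1}{-3} \cdot 41 + 21 = 2 \left(-7\right) \left(- \frac{1}{3}\right) 41 + 21 = \frac{14}{3} \cdot 41 + 21 = \frac{574}{3} + 21 = \frac{637}{3}$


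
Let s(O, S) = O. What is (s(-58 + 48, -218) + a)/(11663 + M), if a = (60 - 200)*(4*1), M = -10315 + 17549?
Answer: -190/6299 ≈ -0.030164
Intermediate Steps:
M = 7234
a = -560 (a = -140*4 = -560)
(s(-58 + 48, -218) + a)/(11663 + M) = ((-58 + 48) - 560)/(11663 + 7234) = (-10 - 560)/18897 = -570*1/18897 = -190/6299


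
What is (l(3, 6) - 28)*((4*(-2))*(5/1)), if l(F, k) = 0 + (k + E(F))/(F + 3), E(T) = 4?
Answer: 3160/3 ≈ 1053.3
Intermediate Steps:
l(F, k) = (4 + k)/(3 + F) (l(F, k) = 0 + (k + 4)/(F + 3) = 0 + (4 + k)/(3 + F) = (4 + k)/(3 + F))
(l(3, 6) - 28)*((4*(-2))*(5/1)) = ((4 + 6)/(3 + 3) - 28)*((4*(-2))*(5/1)) = (10/6 - 28)*(-40) = ((1/6)*10 - 28)*(-8*5) = (5/3 - 28)*(-40) = -79/3*(-40) = 3160/3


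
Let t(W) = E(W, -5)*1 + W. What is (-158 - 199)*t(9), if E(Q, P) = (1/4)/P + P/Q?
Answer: -179809/60 ≈ -2996.8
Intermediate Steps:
E(Q, P) = 1/(4*P) + P/Q (E(Q, P) = (1*(1/4))/P + P/Q = 1/(4*P) + P/Q)
t(W) = -1/20 + W - 5/W (t(W) = ((1/4)/(-5) - 5/W)*1 + W = ((1/4)*(-1/5) - 5/W)*1 + W = (-1/20 - 5/W)*1 + W = (-1/20 - 5/W) + W = -1/20 + W - 5/W)
(-158 - 199)*t(9) = (-158 - 199)*(-1/20 + 9 - 5/9) = -357*(-1/20 + 9 - 5*1/9) = -357*(-1/20 + 9 - 5/9) = -357*1511/180 = -179809/60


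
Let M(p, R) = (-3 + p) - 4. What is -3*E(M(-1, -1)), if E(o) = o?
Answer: 24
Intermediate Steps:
M(p, R) = -7 + p
-3*E(M(-1, -1)) = -3*(-7 - 1) = -3*(-8) = 24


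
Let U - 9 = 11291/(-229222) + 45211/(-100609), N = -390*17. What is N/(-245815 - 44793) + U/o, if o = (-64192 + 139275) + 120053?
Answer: 266903689815304509/11676698622589178752 ≈ 0.022858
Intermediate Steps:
N = -6630
U = 28008119103/3294542314 (U = 9 + (11291/(-229222) + 45211/(-100609)) = 9 + (11291*(-1/229222) + 45211*(-1/100609)) = 9 + (-1613/32746 - 45211/100609) = 9 - 1642761723/3294542314 = 28008119103/3294542314 ≈ 8.5014)
o = 195136 (o = 75083 + 120053 = 195136)
N/(-245815 - 44793) + U/o = -6630/(-245815 - 44793) + (28008119103/3294542314)/195136 = -6630/(-290608) + (28008119103/3294542314)*(1/195136) = -6630*(-1/290608) + 28008119103/642883808984704 = 3315/145304 + 28008119103/642883808984704 = 266903689815304509/11676698622589178752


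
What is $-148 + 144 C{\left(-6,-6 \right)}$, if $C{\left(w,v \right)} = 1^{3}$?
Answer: $-4$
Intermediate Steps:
$C{\left(w,v \right)} = 1$
$-148 + 144 C{\left(-6,-6 \right)} = -148 + 144 \cdot 1 = -148 + 144 = -4$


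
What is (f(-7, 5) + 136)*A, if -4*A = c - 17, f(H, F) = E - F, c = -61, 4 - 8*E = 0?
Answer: 10257/4 ≈ 2564.3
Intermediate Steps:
E = 1/2 (E = 1/2 - 1/8*0 = 1/2 + 0 = 1/2 ≈ 0.50000)
f(H, F) = 1/2 - F
A = 39/2 (A = -(-61 - 17)/4 = -1/4*(-78) = 39/2 ≈ 19.500)
(f(-7, 5) + 136)*A = ((1/2 - 1*5) + 136)*(39/2) = ((1/2 - 5) + 136)*(39/2) = (-9/2 + 136)*(39/2) = (263/2)*(39/2) = 10257/4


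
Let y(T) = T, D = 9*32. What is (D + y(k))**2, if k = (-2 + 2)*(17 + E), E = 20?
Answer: 82944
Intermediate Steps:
D = 288
k = 0 (k = (-2 + 2)*(17 + 20) = 0*37 = 0)
(D + y(k))**2 = (288 + 0)**2 = 288**2 = 82944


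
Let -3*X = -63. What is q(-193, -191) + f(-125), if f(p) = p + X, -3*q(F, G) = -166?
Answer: -146/3 ≈ -48.667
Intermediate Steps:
X = 21 (X = -⅓*(-63) = 21)
q(F, G) = 166/3 (q(F, G) = -⅓*(-166) = 166/3)
f(p) = 21 + p (f(p) = p + 21 = 21 + p)
q(-193, -191) + f(-125) = 166/3 + (21 - 125) = 166/3 - 104 = -146/3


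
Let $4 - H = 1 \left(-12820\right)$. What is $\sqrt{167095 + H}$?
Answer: $3 \sqrt{19991} \approx 424.17$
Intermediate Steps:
$H = 12824$ ($H = 4 - 1 \left(-12820\right) = 4 - -12820 = 4 + 12820 = 12824$)
$\sqrt{167095 + H} = \sqrt{167095 + 12824} = \sqrt{179919} = 3 \sqrt{19991}$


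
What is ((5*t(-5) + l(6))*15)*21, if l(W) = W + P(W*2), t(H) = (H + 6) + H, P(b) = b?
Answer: -630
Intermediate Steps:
t(H) = 6 + 2*H (t(H) = (6 + H) + H = 6 + 2*H)
l(W) = 3*W (l(W) = W + W*2 = W + 2*W = 3*W)
((5*t(-5) + l(6))*15)*21 = ((5*(6 + 2*(-5)) + 3*6)*15)*21 = ((5*(6 - 10) + 18)*15)*21 = ((5*(-4) + 18)*15)*21 = ((-20 + 18)*15)*21 = -2*15*21 = -30*21 = -630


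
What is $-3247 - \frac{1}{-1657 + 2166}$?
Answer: $- \frac{1652724}{509} \approx -3247.0$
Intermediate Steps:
$-3247 - \frac{1}{-1657 + 2166} = -3247 - \frac{1}{509} = - \frac{1652724}{509}$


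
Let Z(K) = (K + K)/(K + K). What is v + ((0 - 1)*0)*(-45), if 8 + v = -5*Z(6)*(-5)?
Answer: 17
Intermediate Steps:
Z(K) = 1 (Z(K) = (2*K)/((2*K)) = (2*K)*(1/(2*K)) = 1)
v = 17 (v = -8 - 5*1*(-5) = -8 - 5*(-5) = -8 + 25 = 17)
v + ((0 - 1)*0)*(-45) = 17 + ((0 - 1)*0)*(-45) = 17 - 1*0*(-45) = 17 + 0*(-45) = 17 + 0 = 17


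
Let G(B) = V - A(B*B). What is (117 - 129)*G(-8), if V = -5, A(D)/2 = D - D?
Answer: 60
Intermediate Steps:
A(D) = 0 (A(D) = 2*(D - D) = 2*0 = 0)
G(B) = -5 (G(B) = -5 - 1*0 = -5 + 0 = -5)
(117 - 129)*G(-8) = (117 - 129)*(-5) = -12*(-5) = 60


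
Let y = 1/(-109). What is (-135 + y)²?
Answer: 216560656/11881 ≈ 18227.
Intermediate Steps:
y = -1/109 ≈ -0.0091743
(-135 + y)² = (-135 - 1/109)² = (-14716/109)² = 216560656/11881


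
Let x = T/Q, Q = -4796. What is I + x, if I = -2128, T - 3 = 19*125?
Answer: -5104133/2398 ≈ -2128.5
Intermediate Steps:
T = 2378 (T = 3 + 19*125 = 3 + 2375 = 2378)
x = -1189/2398 (x = 2378/(-4796) = 2378*(-1/4796) = -1189/2398 ≈ -0.49583)
I + x = -2128 - 1189/2398 = -5104133/2398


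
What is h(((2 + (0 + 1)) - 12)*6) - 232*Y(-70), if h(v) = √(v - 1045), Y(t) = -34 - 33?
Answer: 15544 + I*√1099 ≈ 15544.0 + 33.151*I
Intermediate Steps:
Y(t) = -67
h(v) = √(-1045 + v)
h(((2 + (0 + 1)) - 12)*6) - 232*Y(-70) = √(-1045 + ((2 + (0 + 1)) - 12)*6) - 232*(-67) = √(-1045 + ((2 + 1) - 12)*6) + 15544 = √(-1045 + (3 - 12)*6) + 15544 = √(-1045 - 9*6) + 15544 = √(-1045 - 54) + 15544 = √(-1099) + 15544 = I*√1099 + 15544 = 15544 + I*√1099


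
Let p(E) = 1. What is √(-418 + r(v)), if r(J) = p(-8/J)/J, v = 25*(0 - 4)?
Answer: I*√41801/10 ≈ 20.445*I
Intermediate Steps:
v = -100 (v = 25*(-4) = -100)
r(J) = 1/J
√(-418 + r(v)) = √(-418 + 1/(-100)) = √(-418 - 1/100) = √(-41801/100) = I*√41801/10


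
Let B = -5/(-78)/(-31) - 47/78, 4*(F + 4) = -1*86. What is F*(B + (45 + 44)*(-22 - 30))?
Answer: 95131711/806 ≈ 1.1803e+5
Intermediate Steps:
F = -51/2 (F = -4 + (-1*86)/4 = -4 + (¼)*(-86) = -4 - 43/2 = -51/2 ≈ -25.500)
B = -731/1209 (B = -5*(-1/78)*(-1/31) - 47*1/78 = (5/78)*(-1/31) - 47/78 = -5/2418 - 47/78 = -731/1209 ≈ -0.60463)
F*(B + (45 + 44)*(-22 - 30)) = -51*(-731/1209 + (45 + 44)*(-22 - 30))/2 = -51*(-731/1209 + 89*(-52))/2 = -51*(-731/1209 - 4628)/2 = -51/2*(-5595983/1209) = 95131711/806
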